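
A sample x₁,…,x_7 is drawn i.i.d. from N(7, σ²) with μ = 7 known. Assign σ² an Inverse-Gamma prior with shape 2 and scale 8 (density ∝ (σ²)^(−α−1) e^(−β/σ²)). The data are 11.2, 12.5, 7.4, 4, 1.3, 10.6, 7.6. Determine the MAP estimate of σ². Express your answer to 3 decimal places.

σ̂²_MAP = 9.143

Sum of squared deviations about the known mean: SS = (11.2−7)² + (12.5−7)² + (7.4−7)² + (4−7)² + (1.3−7)² + (10.6−7)² + (7.6−7)² = 102.86.
The Normal likelihood contributes (σ²)^(−n/2) exp(−SS/(2σ²)), so the posterior is Inverse-Gamma(α + n/2, β + SS/2) = Inverse-Gamma(5.5, 59.43).
The mode of Inverse-Gamma(a, b) is b/(a+1) = 59.43/6.5 ≈ 9.143.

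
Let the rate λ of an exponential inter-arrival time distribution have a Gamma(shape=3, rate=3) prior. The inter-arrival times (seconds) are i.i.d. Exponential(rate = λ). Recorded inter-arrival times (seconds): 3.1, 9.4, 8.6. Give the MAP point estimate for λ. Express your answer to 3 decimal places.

λ̂_MAP = 0.207

The Exponential(rate=λ) likelihood is ∝ λ^n e^(−λΣtᵢ). Here n = 3 and Σtᵢ = 3.1 + 9.4 + 8.6 = 21.1.
Posterior ∝ λ^2e^(−3λ) · λ^3e^(−21.1λ) = λ^5e^(−24.1λ), i.e. Gamma(6, 24.1).
Mode = (a−1)/b = 5/24.1 ≈ 0.207.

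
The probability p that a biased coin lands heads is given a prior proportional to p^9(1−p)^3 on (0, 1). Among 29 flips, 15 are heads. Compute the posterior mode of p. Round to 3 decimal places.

p̂_MAP = 0.585

The prior density ∝ p^9(1−p)^3 is the kernel of Beta(10, 4).
Data: 15 successes in 29 trials. The binomial likelihood contributes p^15(1−p)^14, so the posterior is Beta(10+15, 4+14) = Beta(25, 18).
For Beta(a, b) with a, b > 1 the mode is (a−1)/(a+b−2) = 24/41 ≈ 0.585.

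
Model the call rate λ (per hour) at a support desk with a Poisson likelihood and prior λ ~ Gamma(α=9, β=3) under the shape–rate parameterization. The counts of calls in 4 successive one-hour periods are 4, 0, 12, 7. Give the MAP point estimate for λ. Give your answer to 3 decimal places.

Σxᵢ = 4+0+12+7 = 23, with n = 4.
Posterior ∝ λ^8e^(−3λ) · λ^23e^(−4λ) = λ^31e^(−7λ), i.e. Gamma(shape=32, rate=7).
The mode of a Gamma(a, b) with a ≥ 1 (shape–rate) is (a−1)/b = 31/7 ≈ 4.429.

λ̂_MAP = 4.429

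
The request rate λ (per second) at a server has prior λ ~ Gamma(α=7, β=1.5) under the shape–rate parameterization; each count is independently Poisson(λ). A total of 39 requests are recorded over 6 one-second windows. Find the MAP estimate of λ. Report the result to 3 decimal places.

Σxᵢ = 39, n = 6.
Posterior ∝ λ^6e^(−1.5λ) · λ^39e^(−6λ) = λ^45e^(−7.5λ), i.e. Gamma(shape=46, rate=7.5).
The mode of a Gamma(a, b) with a ≥ 1 (shape–rate) is (a−1)/b = 45/7.5 ≈ 6.000.

λ̂_MAP = 6.000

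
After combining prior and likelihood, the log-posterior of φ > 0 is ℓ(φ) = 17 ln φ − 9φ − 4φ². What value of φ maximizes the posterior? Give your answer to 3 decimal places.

ℓ'(φ) = 17/φ − 9 − 8φ. Setting this to zero and multiplying by φ: 8φ² + 9φ − 17 = 0.
φ = (−9 + √(9² + 4·8·17)) / (2·8) = (−9 + √625) / 16 = (−9 + 25)/16 = 1.
ℓ''(φ) = −17/φ² − 8 < 0, confirming a maximum.

φ̂_MAP = 1.000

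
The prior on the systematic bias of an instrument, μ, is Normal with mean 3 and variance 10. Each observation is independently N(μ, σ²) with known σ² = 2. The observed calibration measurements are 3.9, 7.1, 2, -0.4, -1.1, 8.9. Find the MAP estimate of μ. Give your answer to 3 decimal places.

n = 6; x̄ = (3.9 + 7.1 + 2 + (-0.4) + (-1.1) + 8.9)/6 = 20.4/6 = 3.4.
For a Normal prior and Normal likelihood with known variance, the posterior is Normal; its mode equals its mean, the precision-weighted average.
Prior precision 1/σ₀² = 1/10 = 0.1; data precision n/σ² = 6/2 = 3.
μ̂ = (0.1·3 + 3·3.4) / (0.1 + 3) = 10.5/3.1 = 105/31 ≈ 3.387.

μ̂_MAP = 3.387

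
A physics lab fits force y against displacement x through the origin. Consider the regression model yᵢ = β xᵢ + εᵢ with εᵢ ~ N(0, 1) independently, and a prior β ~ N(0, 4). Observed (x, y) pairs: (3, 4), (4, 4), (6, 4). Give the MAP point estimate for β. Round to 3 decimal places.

log p(β | y) = −Σ(yᵢ − βxᵢ)²/(2·1) − β²/(2·4) + const.
Setting the derivative to zero: Σxᵢ(yᵢ − βxᵢ)/1 − β/4 = 0, so β = Σxᵢyᵢ / (Σxᵢ² + σ²/τ²).
Σxᵢyᵢ = 3·4 + 4·4 + 6·4 = 52; Σxᵢ² = 61; σ²/τ² = 0.25.
β̂_MAP = 52 / (61 + 0.25) = 52/61.25 ≈ 0.849.

β̂_MAP = 0.849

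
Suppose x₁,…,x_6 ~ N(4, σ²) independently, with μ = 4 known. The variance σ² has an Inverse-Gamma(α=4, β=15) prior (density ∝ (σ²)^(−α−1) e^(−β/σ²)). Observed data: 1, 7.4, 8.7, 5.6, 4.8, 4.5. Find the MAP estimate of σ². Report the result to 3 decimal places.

σ̂²_MAP = 4.756

Sum of squared deviations about the known mean: SS = (1−4)² + (7.4−4)² + (8.7−4)² + (5.6−4)² + (4.8−4)² + (4.5−4)² = 46.1.
The Normal likelihood contributes (σ²)^(−n/2) exp(−SS/(2σ²)), so the posterior is Inverse-Gamma(α + n/2, β + SS/2) = Inverse-Gamma(7, 38.05).
The mode of Inverse-Gamma(a, b) is b/(a+1) = 38.05/8 ≈ 4.756.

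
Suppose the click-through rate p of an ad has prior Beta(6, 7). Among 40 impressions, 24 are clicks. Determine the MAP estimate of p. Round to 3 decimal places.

Prior: Beta(6, 7).
Data: 24 successes in 40 trials. The binomial likelihood contributes p^24(1−p)^16, so the posterior is Beta(6+24, 7+16) = Beta(30, 23).
For Beta(a, b) with a, b > 1 the mode is (a−1)/(a+b−2) = 29/51 ≈ 0.569.

p̂_MAP = 0.569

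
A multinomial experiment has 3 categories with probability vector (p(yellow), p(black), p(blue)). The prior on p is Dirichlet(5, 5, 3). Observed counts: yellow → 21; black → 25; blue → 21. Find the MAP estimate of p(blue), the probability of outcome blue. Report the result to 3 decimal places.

The posterior is Dirichlet(αᵢ + nᵢ) = Dirichlet(26, 30, 24).
For a Dirichlet(a₁,…,a_K) with all aᵢ > 1, the mode has j-th component (aⱼ − 1)/(Σaᵢ − K).
Here Σaᵢ = 80 and K = 3, so p(blue) = (24 − 1)/(80 − 3) = 23/77 ≈ 0.299.

MAP estimate of p(blue) = 0.299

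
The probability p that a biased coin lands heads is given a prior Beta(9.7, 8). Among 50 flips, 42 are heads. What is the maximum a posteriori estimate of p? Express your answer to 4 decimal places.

Prior: Beta(9.7, 8).
Data: 42 successes in 50 trials. The binomial likelihood contributes p^42(1−p)^8, so the posterior is Beta(9.7+42, 8+8) = Beta(51.7, 16).
For Beta(a, b) with a, b > 1 the mode is (a−1)/(a+b−2) = 50.7/65.7 ≈ 0.7717.

p̂_MAP = 0.7717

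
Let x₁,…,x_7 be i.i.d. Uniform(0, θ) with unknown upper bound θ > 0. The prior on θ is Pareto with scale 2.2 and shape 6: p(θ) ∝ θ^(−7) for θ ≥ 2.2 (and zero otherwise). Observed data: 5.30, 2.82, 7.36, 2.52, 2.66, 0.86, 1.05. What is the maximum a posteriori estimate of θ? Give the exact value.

θ̂_MAP = 7.36

The Uniform(0, θ) likelihood is θ^(−n) for θ ≥ max(xᵢ), zero otherwise. Here max(xᵢ) = 7.36.
Posterior ∝ θ^(−7) · θ^(−7) = θ^(−14) on θ ≥ max(2.2, 7.36) = 7.36.
This density is strictly decreasing in θ, so the posterior mode lies at the lower boundary of the support.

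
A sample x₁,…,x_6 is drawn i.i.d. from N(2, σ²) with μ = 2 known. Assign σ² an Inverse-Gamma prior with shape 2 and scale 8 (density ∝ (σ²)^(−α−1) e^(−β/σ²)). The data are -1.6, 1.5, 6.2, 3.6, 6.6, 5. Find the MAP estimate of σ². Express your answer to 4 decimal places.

σ̂²_MAP = 6.6308

Sum of squared deviations about the known mean: SS = (-1.6−2)² + (1.5−2)² + (6.2−2)² + (3.6−2)² + (6.6−2)² + (5−2)² = 63.57.
The Normal likelihood contributes (σ²)^(−n/2) exp(−SS/(2σ²)), so the posterior is Inverse-Gamma(α + n/2, β + SS/2) = Inverse-Gamma(5, 39.785).
The mode of Inverse-Gamma(a, b) is b/(a+1) = 39.785/6 ≈ 6.6308.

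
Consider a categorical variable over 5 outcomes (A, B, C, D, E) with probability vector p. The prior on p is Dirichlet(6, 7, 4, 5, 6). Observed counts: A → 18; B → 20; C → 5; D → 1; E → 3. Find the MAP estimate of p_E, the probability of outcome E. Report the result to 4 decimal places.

The posterior is Dirichlet(αᵢ + nᵢ) = Dirichlet(24, 27, 9, 6, 9).
For a Dirichlet(a₁,…,a_K) with all aᵢ > 1, the mode has j-th component (aⱼ − 1)/(Σaᵢ − K).
Here Σaᵢ = 75 and K = 5, so p_E = (9 − 1)/(75 − 5) = 8/70 ≈ 0.1143.

MAP estimate of p_E = 0.1143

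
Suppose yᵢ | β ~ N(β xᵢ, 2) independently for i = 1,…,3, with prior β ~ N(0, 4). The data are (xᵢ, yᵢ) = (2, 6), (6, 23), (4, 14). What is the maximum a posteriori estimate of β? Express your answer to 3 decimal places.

β̂_MAP = 3.646

log p(β | y) = −Σ(yᵢ − βxᵢ)²/(2·2) − β²/(2·4) + const.
Setting the derivative to zero: Σxᵢ(yᵢ − βxᵢ)/2 − β/4 = 0, so β = Σxᵢyᵢ / (Σxᵢ² + σ²/τ²).
Σxᵢyᵢ = 2·6 + 6·23 + 4·14 = 206; Σxᵢ² = 56; σ²/τ² = 0.5.
β̂_MAP = 206 / (56 + 0.5) = 206/56.5 ≈ 3.646.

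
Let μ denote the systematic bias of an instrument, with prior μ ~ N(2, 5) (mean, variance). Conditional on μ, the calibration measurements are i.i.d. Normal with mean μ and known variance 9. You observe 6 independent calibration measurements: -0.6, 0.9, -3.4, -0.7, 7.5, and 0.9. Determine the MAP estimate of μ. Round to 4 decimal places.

n = 6; x̄ = ((-0.6) + 0.9 + (-3.4) + (-0.7) + 7.5 + 0.9)/6 = 4.6/6 = 23/30 ≈ 0.7667.
For a Normal prior and Normal likelihood with known variance, the posterior is Normal; its mode equals its mean, the precision-weighted average.
Prior precision 1/σ₀² = 1/5 = 0.2; data precision n/σ² = 6/9 = 2/3.
μ̂ = (0.2·2 + (2/3)·(23/30)) / (0.2 + 2/3) = (41/45)/(13/15) = 41/39 ≈ 1.0513.

μ̂_MAP = 1.0513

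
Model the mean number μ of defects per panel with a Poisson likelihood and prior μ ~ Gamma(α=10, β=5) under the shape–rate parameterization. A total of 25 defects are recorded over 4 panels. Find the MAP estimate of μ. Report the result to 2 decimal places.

μ̂_MAP = 3.78

Σxᵢ = 25, n = 4.
Posterior ∝ μ^9e^(−5μ) · μ^25e^(−4μ) = μ^34e^(−9μ), i.e. Gamma(shape=35, rate=9).
The mode of a Gamma(a, b) with a ≥ 1 (shape–rate) is (a−1)/b = 34/9 ≈ 3.78.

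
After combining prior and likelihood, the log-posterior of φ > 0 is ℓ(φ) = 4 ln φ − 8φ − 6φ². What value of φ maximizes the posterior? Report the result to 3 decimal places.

ℓ'(φ) = 4/φ − 8 − 12φ. Setting this to zero and multiplying by φ: 12φ² + 8φ − 4 = 0.
φ = (−8 + √(8² + 4·12·4)) / (2·12) = (−8 + √256) / 24 = (−8 + 16)/24 = 1/3.
ℓ''(φ) = −4/φ² − 12 < 0, confirming a maximum.

φ̂_MAP = 0.333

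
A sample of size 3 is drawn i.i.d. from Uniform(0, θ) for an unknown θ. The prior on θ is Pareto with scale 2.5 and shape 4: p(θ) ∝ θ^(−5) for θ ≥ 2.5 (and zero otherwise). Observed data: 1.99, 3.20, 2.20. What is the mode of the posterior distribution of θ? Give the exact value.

θ̂_MAP = 3.20

The Uniform(0, θ) likelihood is θ^(−n) for θ ≥ max(xᵢ), zero otherwise. Here max(xᵢ) = 3.20.
Posterior ∝ θ^(−5) · θ^(−3) = θ^(−8) on θ ≥ max(2.5, 3.20) = 3.20.
This density is strictly decreasing in θ, so the posterior mode lies at the lower boundary of the support.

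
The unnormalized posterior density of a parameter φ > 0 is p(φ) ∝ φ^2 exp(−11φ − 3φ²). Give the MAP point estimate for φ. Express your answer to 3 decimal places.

ℓ'(φ) = 2/φ − 11 − 6φ. Setting this to zero and multiplying by φ: 6φ² + 11φ − 2 = 0.
φ = (−11 + √(11² + 4·6·2)) / (2·6) = (−11 + √169) / 12 = (−11 + 13)/12 = 1/6.
ℓ''(φ) = −2/φ² − 6 < 0, confirming a maximum.

φ̂_MAP = 0.167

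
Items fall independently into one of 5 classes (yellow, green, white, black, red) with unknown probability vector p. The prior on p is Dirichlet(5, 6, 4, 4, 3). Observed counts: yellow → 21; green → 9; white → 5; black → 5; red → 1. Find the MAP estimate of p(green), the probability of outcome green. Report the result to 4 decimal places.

The posterior is Dirichlet(αᵢ + nᵢ) = Dirichlet(26, 15, 9, 9, 4).
For a Dirichlet(a₁,…,a_K) with all aᵢ > 1, the mode has j-th component (aⱼ − 1)/(Σaᵢ − K).
Here Σaᵢ = 63 and K = 5, so p(green) = (15 − 1)/(63 − 5) = 14/58 ≈ 0.2414.

MAP estimate of p(green) = 0.2414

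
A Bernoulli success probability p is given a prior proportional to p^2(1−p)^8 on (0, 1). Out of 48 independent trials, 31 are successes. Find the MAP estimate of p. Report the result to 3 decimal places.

The prior density ∝ p^2(1−p)^8 is the kernel of Beta(3, 9).
Data: 31 successes in 48 trials. The binomial likelihood contributes p^31(1−p)^17, so the posterior is Beta(3+31, 9+17) = Beta(34, 26).
For Beta(a, b) with a, b > 1 the mode is (a−1)/(a+b−2) = 33/58 ≈ 0.569.

p̂_MAP = 0.569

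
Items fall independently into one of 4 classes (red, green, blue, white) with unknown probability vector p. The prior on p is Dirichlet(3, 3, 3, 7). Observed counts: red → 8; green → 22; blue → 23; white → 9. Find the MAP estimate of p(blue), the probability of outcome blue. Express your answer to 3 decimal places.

MAP estimate of p(blue) = 0.338

The posterior is Dirichlet(αᵢ + nᵢ) = Dirichlet(11, 25, 26, 16).
For a Dirichlet(a₁,…,a_K) with all aᵢ > 1, the mode has j-th component (aⱼ − 1)/(Σaᵢ − K).
Here Σaᵢ = 78 and K = 4, so p(blue) = (26 − 1)/(78 − 4) = 25/74 ≈ 0.338.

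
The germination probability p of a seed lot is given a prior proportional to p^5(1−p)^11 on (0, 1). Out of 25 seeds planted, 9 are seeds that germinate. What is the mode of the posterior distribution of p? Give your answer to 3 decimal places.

The prior density ∝ p^5(1−p)^11 is the kernel of Beta(6, 12).
Data: 9 successes in 25 trials. The binomial likelihood contributes p^9(1−p)^16, so the posterior is Beta(6+9, 12+16) = Beta(15, 28).
For Beta(a, b) with a, b > 1 the mode is (a−1)/(a+b−2) = 14/41 ≈ 0.341.

p̂_MAP = 0.341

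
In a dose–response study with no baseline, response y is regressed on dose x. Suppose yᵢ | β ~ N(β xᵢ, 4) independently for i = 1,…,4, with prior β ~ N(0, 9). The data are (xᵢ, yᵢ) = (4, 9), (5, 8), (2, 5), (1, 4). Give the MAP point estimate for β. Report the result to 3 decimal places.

β̂_MAP = 1.938

log p(β | y) = −Σ(yᵢ − βxᵢ)²/(2·4) − β²/(2·9) + const.
Setting the derivative to zero: Σxᵢ(yᵢ − βxᵢ)/4 − β/9 = 0, so β = Σxᵢyᵢ / (Σxᵢ² + σ²/τ²).
Σxᵢyᵢ = 4·9 + 5·8 + 2·5 + 1·4 = 90; Σxᵢ² = 46; σ²/τ² = 4/9.
β̂_MAP = 90 / (46 + 4/9) = 90/(418/9) = 405/209 ≈ 1.938.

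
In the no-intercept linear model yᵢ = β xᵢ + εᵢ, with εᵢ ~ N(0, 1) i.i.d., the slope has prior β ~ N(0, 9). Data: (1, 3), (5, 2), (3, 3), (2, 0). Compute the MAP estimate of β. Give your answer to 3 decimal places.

β̂_MAP = 0.563

log p(β | y) = −Σ(yᵢ − βxᵢ)²/(2·1) − β²/(2·9) + const.
Setting the derivative to zero: Σxᵢ(yᵢ − βxᵢ)/1 − β/9 = 0, so β = Σxᵢyᵢ / (Σxᵢ² + σ²/τ²).
Σxᵢyᵢ = 1·3 + 5·2 + 3·3 + 2·0 = 22; Σxᵢ² = 39; σ²/τ² = 1/9.
β̂_MAP = 22 / (39 + 1/9) = 22/(352/9) = 9/16 ≈ 0.563.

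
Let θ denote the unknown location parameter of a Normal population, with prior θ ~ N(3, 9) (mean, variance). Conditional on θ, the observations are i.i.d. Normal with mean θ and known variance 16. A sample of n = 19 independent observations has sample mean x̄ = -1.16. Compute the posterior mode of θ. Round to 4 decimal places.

n = 19, x̄ = -1.16.
For a Normal prior and Normal likelihood with known variance, the posterior is Normal; its mode equals its mean, the precision-weighted average.
Prior precision 1/σ₀² = 1/9; data precision n/σ² = 19/16 = 1.1875.
θ̂ = ((1/9)·3 + 1.1875·(-1.16)) / (1/9 + 1.1875) = (-1253/1200)/(187/144) = -3759/4675 ≈ -0.8041.

θ̂_MAP = -0.8041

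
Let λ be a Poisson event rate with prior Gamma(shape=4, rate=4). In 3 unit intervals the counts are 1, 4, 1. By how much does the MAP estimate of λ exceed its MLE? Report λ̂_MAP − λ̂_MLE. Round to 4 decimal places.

Σxᵢ = 6. Posterior is Gamma(10, 7); MAP = (10−1)/7 = 9/7 ≈ 1.28571.
MLE = x̄ = 6/3 ≈ 2.00000.
Difference = 9/7 − 6/3 = -5/7 ≈ -0.7143.

MAP − MLE = -0.7143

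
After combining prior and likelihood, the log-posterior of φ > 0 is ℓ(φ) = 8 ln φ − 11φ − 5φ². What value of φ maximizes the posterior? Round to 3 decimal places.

φ̂_MAP = 0.500

ℓ'(φ) = 8/φ − 11 − 10φ. Setting this to zero and multiplying by φ: 10φ² + 11φ − 8 = 0.
φ = (−11 + √(11² + 4·10·8)) / (2·10) = (−11 + √441) / 20 = (−11 + 21)/20 = 1/2.
ℓ''(φ) = −8/φ² − 10 < 0, confirming a maximum.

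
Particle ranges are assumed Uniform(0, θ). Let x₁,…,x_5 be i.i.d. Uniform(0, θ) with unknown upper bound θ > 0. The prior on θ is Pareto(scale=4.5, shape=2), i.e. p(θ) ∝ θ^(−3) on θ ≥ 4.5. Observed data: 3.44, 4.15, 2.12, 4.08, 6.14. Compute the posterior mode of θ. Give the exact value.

The Uniform(0, θ) likelihood is θ^(−n) for θ ≥ max(xᵢ), zero otherwise. Here max(xᵢ) = 6.14.
Posterior ∝ θ^(−3) · θ^(−5) = θ^(−8) on θ ≥ max(4.5, 6.14) = 6.14.
This density is strictly decreasing in θ, so the posterior mode lies at the lower boundary of the support.

θ̂_MAP = 6.14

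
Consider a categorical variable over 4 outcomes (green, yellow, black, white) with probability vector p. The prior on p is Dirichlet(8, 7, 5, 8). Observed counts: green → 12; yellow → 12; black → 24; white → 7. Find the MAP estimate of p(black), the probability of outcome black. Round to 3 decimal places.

The posterior is Dirichlet(αᵢ + nᵢ) = Dirichlet(20, 19, 29, 15).
For a Dirichlet(a₁,…,a_K) with all aᵢ > 1, the mode has j-th component (aⱼ − 1)/(Σaᵢ − K).
Here Σaᵢ = 83 and K = 4, so p(black) = (29 − 1)/(83 − 4) = 28/79 ≈ 0.354.

MAP estimate of p(black) = 0.354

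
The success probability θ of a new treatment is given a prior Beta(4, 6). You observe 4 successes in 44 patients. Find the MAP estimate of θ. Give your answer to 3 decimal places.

θ̂_MAP = 0.135

Prior: Beta(4, 6).
Data: 4 successes in 44 trials. The binomial likelihood contributes θ^4(1−θ)^40, so the posterior is Beta(4+4, 6+40) = Beta(8, 46).
For Beta(a, b) with a, b > 1 the mode is (a−1)/(a+b−2) = 7/52 ≈ 0.135.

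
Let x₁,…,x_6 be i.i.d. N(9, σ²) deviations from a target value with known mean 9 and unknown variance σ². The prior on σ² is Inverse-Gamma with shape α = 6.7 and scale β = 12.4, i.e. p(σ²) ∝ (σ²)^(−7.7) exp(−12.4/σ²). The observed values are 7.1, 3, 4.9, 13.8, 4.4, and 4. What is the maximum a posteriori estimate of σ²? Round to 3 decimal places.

Sum of squared deviations about the known mean: SS = (7.1−9)² + (3−9)² + (4.9−9)² + (13.8−9)² + (4.4−9)² + (4−9)² = 125.62.
The Normal likelihood contributes (σ²)^(−n/2) exp(−SS/(2σ²)), so the posterior is Inverse-Gamma(α + n/2, β + SS/2) = Inverse-Gamma(9.7, 75.21).
The mode of Inverse-Gamma(a, b) is b/(a+1) = 75.21/10.7 ≈ 7.029.

σ̂²_MAP = 7.029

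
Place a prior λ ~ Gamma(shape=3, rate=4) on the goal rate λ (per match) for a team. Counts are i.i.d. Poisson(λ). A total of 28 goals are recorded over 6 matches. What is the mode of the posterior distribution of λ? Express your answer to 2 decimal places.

Σxᵢ = 28, n = 6.
Posterior ∝ λ^2e^(−4λ) · λ^28e^(−6λ) = λ^30e^(−10λ), i.e. Gamma(shape=31, rate=10).
The mode of a Gamma(a, b) with a ≥ 1 (shape–rate) is (a−1)/b = 30/10 ≈ 3.00.

λ̂_MAP = 3.00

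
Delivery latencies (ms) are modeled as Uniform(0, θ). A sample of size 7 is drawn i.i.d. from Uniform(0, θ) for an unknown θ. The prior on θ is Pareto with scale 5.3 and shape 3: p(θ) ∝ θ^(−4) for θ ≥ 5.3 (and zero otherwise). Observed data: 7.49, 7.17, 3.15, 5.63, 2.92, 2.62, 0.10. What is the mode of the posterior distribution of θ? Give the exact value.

θ̂_MAP = 7.49

The Uniform(0, θ) likelihood is θ^(−n) for θ ≥ max(xᵢ), zero otherwise. Here max(xᵢ) = 7.49.
Posterior ∝ θ^(−4) · θ^(−7) = θ^(−11) on θ ≥ max(5.3, 7.49) = 7.49.
This density is strictly decreasing in θ, so the posterior mode lies at the lower boundary of the support.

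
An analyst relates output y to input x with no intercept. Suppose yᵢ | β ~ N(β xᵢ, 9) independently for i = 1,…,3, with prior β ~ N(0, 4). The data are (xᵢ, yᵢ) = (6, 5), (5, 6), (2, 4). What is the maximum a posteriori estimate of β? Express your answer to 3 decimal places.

log p(β | y) = −Σ(yᵢ − βxᵢ)²/(2·9) − β²/(2·4) + const.
Setting the derivative to zero: Σxᵢ(yᵢ − βxᵢ)/9 − β/4 = 0, so β = Σxᵢyᵢ / (Σxᵢ² + σ²/τ²).
Σxᵢyᵢ = 6·5 + 5·6 + 2·4 = 68; Σxᵢ² = 65; σ²/τ² = 2.25.
β̂_MAP = 68 / (65 + 2.25) = 68/67.25 ≈ 1.011.

β̂_MAP = 1.011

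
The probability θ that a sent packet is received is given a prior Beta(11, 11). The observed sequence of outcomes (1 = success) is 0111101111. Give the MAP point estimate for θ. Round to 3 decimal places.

θ̂_MAP = 0.600

Prior: Beta(11, 11).
Data: 8 successes in 10 trials (from the sequence). The binomial likelihood contributes θ^8(1−θ)^2, so the posterior is Beta(11+8, 11+2) = Beta(19, 13).
For Beta(a, b) with a, b > 1 the mode is (a−1)/(a+b−2) = 18/30 ≈ 0.600.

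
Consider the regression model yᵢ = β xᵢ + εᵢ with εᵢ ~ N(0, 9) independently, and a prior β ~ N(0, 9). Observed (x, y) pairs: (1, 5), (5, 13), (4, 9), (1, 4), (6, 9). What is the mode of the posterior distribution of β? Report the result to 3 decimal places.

β̂_MAP = 2.050

log p(β | y) = −Σ(yᵢ − βxᵢ)²/(2·9) − β²/(2·9) + const.
Setting the derivative to zero: Σxᵢ(yᵢ − βxᵢ)/9 − β/9 = 0, so β = Σxᵢyᵢ / (Σxᵢ² + σ²/τ²).
Σxᵢyᵢ = 1·5 + 5·13 + 4·9 + 1·4 + 6·9 = 164; Σxᵢ² = 79; σ²/τ² = 1.
β̂_MAP = 164 / (79 + 1) = 164/80 ≈ 2.050.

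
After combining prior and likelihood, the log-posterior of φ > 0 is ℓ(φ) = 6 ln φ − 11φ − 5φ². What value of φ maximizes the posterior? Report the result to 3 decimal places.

ℓ'(φ) = 6/φ − 11 − 10φ. Setting this to zero and multiplying by φ: 10φ² + 11φ − 6 = 0.
φ = (−11 + √(11² + 4·10·6)) / (2·10) = (−11 + √361) / 20 = (−11 + 19)/20 = 2/5.
ℓ''(φ) = −6/φ² − 10 < 0, confirming a maximum.

φ̂_MAP = 0.400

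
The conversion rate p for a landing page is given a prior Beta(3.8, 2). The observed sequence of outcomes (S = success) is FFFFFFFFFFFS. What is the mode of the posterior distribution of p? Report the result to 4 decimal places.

p̂_MAP = 0.2405

Prior: Beta(3.8, 2).
Data: 1 success in 12 trials (from the sequence). The binomial likelihood contributes p(1−p)^11, so the posterior is Beta(3.8+1, 2+11) = Beta(4.8, 13).
For Beta(a, b) with a, b > 1 the mode is (a−1)/(a+b−2) = 3.8/15.8 ≈ 0.2405.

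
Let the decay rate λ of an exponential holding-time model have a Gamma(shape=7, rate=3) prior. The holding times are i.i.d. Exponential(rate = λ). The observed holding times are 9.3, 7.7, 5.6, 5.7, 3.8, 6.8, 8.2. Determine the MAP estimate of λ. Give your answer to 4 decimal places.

λ̂_MAP = 0.2595

The Exponential(rate=λ) likelihood is ∝ λ^n e^(−λΣtᵢ). Here n = 7 and Σtᵢ = 9.3 + 7.7 + 5.6 + 5.7 + 3.8 + 6.8 + 8.2 = 47.1.
Posterior ∝ λ^6e^(−3λ) · λ^7e^(−47.1λ) = λ^13e^(−50.1λ), i.e. Gamma(14, 50.1).
Mode = (a−1)/b = 13/50.1 ≈ 0.2595.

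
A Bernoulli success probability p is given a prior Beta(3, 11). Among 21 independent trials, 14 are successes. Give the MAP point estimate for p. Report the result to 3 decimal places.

p̂_MAP = 0.485

Prior: Beta(3, 11).
Data: 14 successes in 21 trials. The binomial likelihood contributes p^14(1−p)^7, so the posterior is Beta(3+14, 11+7) = Beta(17, 18).
For Beta(a, b) with a, b > 1 the mode is (a−1)/(a+b−2) = 16/33 ≈ 0.485.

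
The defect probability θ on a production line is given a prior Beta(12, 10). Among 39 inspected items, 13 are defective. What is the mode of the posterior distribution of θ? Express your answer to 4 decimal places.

Prior: Beta(12, 10).
Data: 13 successes in 39 trials. The binomial likelihood contributes θ^13(1−θ)^26, so the posterior is Beta(12+13, 10+26) = Beta(25, 36).
For Beta(a, b) with a, b > 1 the mode is (a−1)/(a+b−2) = 24/59 ≈ 0.4068.

θ̂_MAP = 0.4068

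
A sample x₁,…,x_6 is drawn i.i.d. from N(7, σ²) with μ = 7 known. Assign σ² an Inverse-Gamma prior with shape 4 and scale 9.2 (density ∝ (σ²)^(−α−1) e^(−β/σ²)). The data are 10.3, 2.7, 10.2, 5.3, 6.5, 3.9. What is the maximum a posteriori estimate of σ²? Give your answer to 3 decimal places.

Sum of squared deviations about the known mean: SS = (10.3−7)² + (2.7−7)² + (10.2−7)² + (5.3−7)² + (6.5−7)² + (3.9−7)² = 52.37.
The Normal likelihood contributes (σ²)^(−n/2) exp(−SS/(2σ²)), so the posterior is Inverse-Gamma(α + n/2, β + SS/2) = Inverse-Gamma(7, 35.385).
The mode of Inverse-Gamma(a, b) is b/(a+1) = 35.385/8 ≈ 4.423.

σ̂²_MAP = 4.423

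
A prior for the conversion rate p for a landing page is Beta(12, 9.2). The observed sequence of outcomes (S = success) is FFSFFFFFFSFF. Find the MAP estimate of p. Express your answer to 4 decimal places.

p̂_MAP = 0.4167

Prior: Beta(12, 9.2).
Data: 2 successes in 12 trials (from the sequence). The binomial likelihood contributes p^2(1−p)^10, so the posterior is Beta(12+2, 9.2+10) = Beta(14, 19.2).
For Beta(a, b) with a, b > 1 the mode is (a−1)/(a+b−2) = 13/31.2 ≈ 0.4167.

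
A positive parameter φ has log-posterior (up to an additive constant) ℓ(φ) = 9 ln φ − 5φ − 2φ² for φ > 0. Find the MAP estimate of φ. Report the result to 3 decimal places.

φ̂_MAP = 1.000

ℓ'(φ) = 9/φ − 5 − 4φ. Setting this to zero and multiplying by φ: 4φ² + 5φ − 9 = 0.
φ = (−5 + √(5² + 4·4·9)) / (2·4) = (−5 + √169) / 8 = (−5 + 13)/8 = 1.
ℓ''(φ) = −9/φ² − 4 < 0, confirming a maximum.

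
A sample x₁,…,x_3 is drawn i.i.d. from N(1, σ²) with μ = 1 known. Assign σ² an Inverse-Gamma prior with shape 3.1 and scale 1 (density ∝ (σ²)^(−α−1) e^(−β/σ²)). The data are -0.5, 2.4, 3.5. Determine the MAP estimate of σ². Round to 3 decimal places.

Sum of squared deviations about the known mean: SS = (-0.5−1)² + (2.4−1)² + (3.5−1)² = 10.46.
The Normal likelihood contributes (σ²)^(−n/2) exp(−SS/(2σ²)), so the posterior is Inverse-Gamma(α + n/2, β + SS/2) = Inverse-Gamma(4.6, 6.23).
The mode of Inverse-Gamma(a, b) is b/(a+1) = 6.23/5.6 ≈ 1.113.

σ̂²_MAP = 1.113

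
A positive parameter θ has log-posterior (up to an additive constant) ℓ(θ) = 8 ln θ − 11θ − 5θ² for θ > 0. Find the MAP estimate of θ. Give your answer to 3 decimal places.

ℓ'(θ) = 8/θ − 11 − 10θ. Setting this to zero and multiplying by θ: 10θ² + 11θ − 8 = 0.
θ = (−11 + √(11² + 4·10·8)) / (2·10) = (−11 + √441) / 20 = (−11 + 21)/20 = 1/2.
ℓ''(θ) = −8/θ² − 10 < 0, confirming a maximum.

θ̂_MAP = 0.500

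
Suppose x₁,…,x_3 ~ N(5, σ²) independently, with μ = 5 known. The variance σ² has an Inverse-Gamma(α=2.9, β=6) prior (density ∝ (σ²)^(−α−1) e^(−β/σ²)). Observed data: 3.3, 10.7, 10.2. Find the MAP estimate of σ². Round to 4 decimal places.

σ̂²_MAP = 6.8907

Sum of squared deviations about the known mean: SS = (3.3−5)² + (10.7−5)² + (10.2−5)² = 62.42.
The Normal likelihood contributes (σ²)^(−n/2) exp(−SS/(2σ²)), so the posterior is Inverse-Gamma(α + n/2, β + SS/2) = Inverse-Gamma(4.4, 37.21).
The mode of Inverse-Gamma(a, b) is b/(a+1) = 37.21/5.4 ≈ 6.8907.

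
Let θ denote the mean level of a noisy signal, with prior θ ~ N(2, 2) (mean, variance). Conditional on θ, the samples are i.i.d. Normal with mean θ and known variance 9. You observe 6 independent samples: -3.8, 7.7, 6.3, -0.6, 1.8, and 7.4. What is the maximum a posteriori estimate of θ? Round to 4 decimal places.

n = 6; x̄ = ((-3.8) + 7.7 + 6.3 + (-0.6) + 1.8 + 7.4)/6 = 18.8/6 = 47/15 ≈ 3.1333.
For a Normal prior and Normal likelihood with known variance, the posterior is Normal; its mode equals its mean, the precision-weighted average.
Prior precision 1/σ₀² = 1/2 = 0.5; data precision n/σ² = 6/9 = 2/3.
θ̂ = (0.5·2 + (2/3)·(47/15)) / (0.5 + 2/3) = (139/45)/(7/6) = 278/105 ≈ 2.6476.

θ̂_MAP = 2.6476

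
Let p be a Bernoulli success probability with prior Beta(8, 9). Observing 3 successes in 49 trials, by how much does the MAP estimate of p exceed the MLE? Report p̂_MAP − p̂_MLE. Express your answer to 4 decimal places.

MAP − MLE = 0.0950

Posterior is Beta(11, 55); MAP = (11−1)/(66−2) = 10/64 ≈ 0.15625.
MLE ignores the prior: p̂_MLE = k/n = 3/49 ≈ 0.06122.
Difference = 10/64 − 3/49 = 149/1568 ≈ 0.0950.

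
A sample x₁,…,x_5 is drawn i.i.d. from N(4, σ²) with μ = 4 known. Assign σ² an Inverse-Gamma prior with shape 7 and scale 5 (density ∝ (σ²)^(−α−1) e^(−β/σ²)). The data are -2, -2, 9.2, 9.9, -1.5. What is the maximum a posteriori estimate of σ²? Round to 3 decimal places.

Sum of squared deviations about the known mean: SS = (-2−4)² + (-2−4)² + (9.2−4)² + (9.9−4)² + (-1.5−4)² = 164.1.
The Normal likelihood contributes (σ²)^(−n/2) exp(−SS/(2σ²)), so the posterior is Inverse-Gamma(α + n/2, β + SS/2) = Inverse-Gamma(9.5, 87.05).
The mode of Inverse-Gamma(a, b) is b/(a+1) = 87.05/10.5 ≈ 8.290.

σ̂²_MAP = 8.290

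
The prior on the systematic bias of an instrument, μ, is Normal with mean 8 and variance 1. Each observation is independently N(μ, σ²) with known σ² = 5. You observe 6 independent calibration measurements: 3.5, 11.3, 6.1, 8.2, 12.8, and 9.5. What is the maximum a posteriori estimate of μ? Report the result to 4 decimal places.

n = 6; x̄ = (3.5 + 11.3 + 6.1 + 8.2 + 12.8 + 9.5)/6 = 51.4/6 = 257/30 ≈ 8.5667.
For a Normal prior and Normal likelihood with known variance, the posterior is Normal; its mode equals its mean, the precision-weighted average.
Prior precision 1/σ₀² = 1/1 = 1; data precision n/σ² = 6/5 = 1.2.
μ̂ = (1·8 + 1.2·(257/30)) / (1 + 1.2) = 18.28/2.2 = 457/55 ≈ 8.3091.

μ̂_MAP = 8.3091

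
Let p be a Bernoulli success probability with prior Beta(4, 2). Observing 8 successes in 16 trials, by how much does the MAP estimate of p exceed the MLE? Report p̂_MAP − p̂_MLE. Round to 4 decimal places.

Posterior is Beta(12, 10); MAP = (12−1)/(22−2) = 11/20 ≈ 0.55000.
MLE ignores the prior: p̂_MLE = k/n = 8/16 ≈ 0.50000.
Difference = 11/20 − 8/16 = 1/20 ≈ 0.0500.

MAP − MLE = 0.0500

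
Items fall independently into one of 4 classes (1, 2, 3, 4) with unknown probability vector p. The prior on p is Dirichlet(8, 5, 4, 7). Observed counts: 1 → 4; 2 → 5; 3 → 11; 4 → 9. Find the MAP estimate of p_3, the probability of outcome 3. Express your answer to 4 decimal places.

MAP estimate: 0.2857

The posterior is Dirichlet(αᵢ + nᵢ) = Dirichlet(12, 10, 15, 16).
For a Dirichlet(a₁,…,a_K) with all aᵢ > 1, the mode has j-th component (aⱼ − 1)/(Σaᵢ − K).
Here Σaᵢ = 53 and K = 4, so p_3 = (15 − 1)/(53 − 4) = 14/49 ≈ 0.2857.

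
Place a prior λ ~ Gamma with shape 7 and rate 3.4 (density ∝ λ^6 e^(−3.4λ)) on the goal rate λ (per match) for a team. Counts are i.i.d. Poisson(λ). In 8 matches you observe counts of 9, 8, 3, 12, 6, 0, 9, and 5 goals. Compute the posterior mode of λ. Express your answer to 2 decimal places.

Σxᵢ = 9+8+3+12+6+0+9+5 = 52, with n = 8.
Posterior ∝ λ^6e^(−3.4λ) · λ^52e^(−8λ) = λ^58e^(−11.4λ), i.e. Gamma(shape=59, rate=11.4).
The mode of a Gamma(a, b) with a ≥ 1 (shape–rate) is (a−1)/b = 58/11.4 ≈ 5.09.

λ̂_MAP = 5.09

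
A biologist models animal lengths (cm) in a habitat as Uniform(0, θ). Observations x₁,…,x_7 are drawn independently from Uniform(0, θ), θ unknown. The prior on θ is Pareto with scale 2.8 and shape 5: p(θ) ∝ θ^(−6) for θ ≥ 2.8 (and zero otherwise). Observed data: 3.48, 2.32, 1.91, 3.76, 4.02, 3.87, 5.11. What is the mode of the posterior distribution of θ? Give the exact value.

θ̂_MAP = 5.11

The Uniform(0, θ) likelihood is θ^(−n) for θ ≥ max(xᵢ), zero otherwise. Here max(xᵢ) = 5.11.
Posterior ∝ θ^(−6) · θ^(−7) = θ^(−13) on θ ≥ max(2.8, 5.11) = 5.11.
This density is strictly decreasing in θ, so the posterior mode lies at the lower boundary of the support.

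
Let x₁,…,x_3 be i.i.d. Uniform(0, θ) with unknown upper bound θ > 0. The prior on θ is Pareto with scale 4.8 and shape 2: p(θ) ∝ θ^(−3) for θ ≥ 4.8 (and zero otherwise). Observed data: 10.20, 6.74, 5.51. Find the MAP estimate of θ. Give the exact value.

θ̂_MAP = 10.20

The Uniform(0, θ) likelihood is θ^(−n) for θ ≥ max(xᵢ), zero otherwise. Here max(xᵢ) = 10.20.
Posterior ∝ θ^(−3) · θ^(−3) = θ^(−6) on θ ≥ max(4.8, 10.20) = 10.20.
This density is strictly decreasing in θ, so the posterior mode lies at the lower boundary of the support.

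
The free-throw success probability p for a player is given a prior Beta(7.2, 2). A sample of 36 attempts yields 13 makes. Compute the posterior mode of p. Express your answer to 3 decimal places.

p̂_MAP = 0.444

Prior: Beta(7.2, 2).
Data: 13 successes in 36 trials. The binomial likelihood contributes p^13(1−p)^23, so the posterior is Beta(7.2+13, 2+23) = Beta(20.2, 25).
For Beta(a, b) with a, b > 1 the mode is (a−1)/(a+b−2) = 19.2/43.2 ≈ 0.444.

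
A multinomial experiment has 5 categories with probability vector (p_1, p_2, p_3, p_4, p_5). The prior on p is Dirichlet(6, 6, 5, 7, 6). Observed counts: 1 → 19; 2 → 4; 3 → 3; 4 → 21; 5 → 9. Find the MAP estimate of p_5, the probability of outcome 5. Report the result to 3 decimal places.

The posterior is Dirichlet(αᵢ + nᵢ) = Dirichlet(25, 10, 8, 28, 15).
For a Dirichlet(a₁,…,a_K) with all aᵢ > 1, the mode has j-th component (aⱼ − 1)/(Σaᵢ − K).
Here Σaᵢ = 86 and K = 5, so p_5 = (15 − 1)/(86 − 5) = 14/81 ≈ 0.173.

MAP estimate: 0.173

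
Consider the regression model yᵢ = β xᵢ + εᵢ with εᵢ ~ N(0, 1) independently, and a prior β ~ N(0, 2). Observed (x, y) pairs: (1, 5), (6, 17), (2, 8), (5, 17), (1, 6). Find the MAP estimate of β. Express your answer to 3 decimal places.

log p(β | y) = −Σ(yᵢ − βxᵢ)²/(2·1) − β²/(2·2) + const.
Setting the derivative to zero: Σxᵢ(yᵢ − βxᵢ)/1 − β/2 = 0, so β = Σxᵢyᵢ / (Σxᵢ² + σ²/τ²).
Σxᵢyᵢ = 1·5 + 6·17 + 2·8 + 5·17 + 1·6 = 214; Σxᵢ² = 67; σ²/τ² = 0.5.
β̂_MAP = 214 / (67 + 0.5) = 214/67.5 ≈ 3.170.

β̂_MAP = 3.170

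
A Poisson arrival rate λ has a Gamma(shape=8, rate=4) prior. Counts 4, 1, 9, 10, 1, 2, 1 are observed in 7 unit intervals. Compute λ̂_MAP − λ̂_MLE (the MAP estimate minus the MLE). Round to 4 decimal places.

Σxᵢ = 28. Posterior is Gamma(36, 11); MAP = (36−1)/11 = 35/11 ≈ 3.18182.
MLE = x̄ = 28/7 ≈ 4.00000.
Difference = 35/11 − 28/7 = -9/11 ≈ -0.8182.

MAP − MLE = -0.8182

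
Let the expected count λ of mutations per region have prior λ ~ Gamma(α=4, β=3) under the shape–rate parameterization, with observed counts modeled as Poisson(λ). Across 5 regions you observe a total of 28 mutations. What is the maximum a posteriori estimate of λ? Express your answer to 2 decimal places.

λ̂_MAP = 3.88

Σxᵢ = 28, n = 5.
Posterior ∝ λ^3e^(−3λ) · λ^28e^(−5λ) = λ^31e^(−8λ), i.e. Gamma(shape=32, rate=8).
The mode of a Gamma(a, b) with a ≥ 1 (shape–rate) is (a−1)/b = 31/8 ≈ 3.88.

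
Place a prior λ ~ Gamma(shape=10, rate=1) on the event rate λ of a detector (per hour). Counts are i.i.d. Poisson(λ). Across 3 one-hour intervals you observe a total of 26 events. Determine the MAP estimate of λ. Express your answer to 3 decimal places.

λ̂_MAP = 8.750

Σxᵢ = 26, n = 3.
Posterior ∝ λ^9e^(−1λ) · λ^26e^(−3λ) = λ^35e^(−4λ), i.e. Gamma(shape=36, rate=4).
The mode of a Gamma(a, b) with a ≥ 1 (shape–rate) is (a−1)/b = 35/4 ≈ 8.750.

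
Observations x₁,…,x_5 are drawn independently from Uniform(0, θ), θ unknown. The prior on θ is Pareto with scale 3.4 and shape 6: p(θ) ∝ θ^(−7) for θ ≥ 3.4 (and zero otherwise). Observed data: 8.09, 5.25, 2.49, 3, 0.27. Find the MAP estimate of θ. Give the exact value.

θ̂_MAP = 8.09

The Uniform(0, θ) likelihood is θ^(−n) for θ ≥ max(xᵢ), zero otherwise. Here max(xᵢ) = 8.09.
Posterior ∝ θ^(−7) · θ^(−5) = θ^(−12) on θ ≥ max(3.4, 8.09) = 8.09.
This density is strictly decreasing in θ, so the posterior mode lies at the lower boundary of the support.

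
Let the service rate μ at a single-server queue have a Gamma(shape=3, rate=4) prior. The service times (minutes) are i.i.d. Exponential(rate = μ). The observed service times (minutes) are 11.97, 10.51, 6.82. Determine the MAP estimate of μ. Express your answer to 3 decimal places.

The Exponential(rate=μ) likelihood is ∝ μ^n e^(−μΣtᵢ). Here n = 3 and Σtᵢ = 11.97 + 10.51 + 6.82 = 29.30.
Posterior ∝ μ^2e^(−4μ) · μ^3e^(−29.30μ) = μ^5e^(−33.30μ), i.e. Gamma(6, 33.30).
Mode = (a−1)/b = 5/33.30 ≈ 0.150.

μ̂_MAP = 0.150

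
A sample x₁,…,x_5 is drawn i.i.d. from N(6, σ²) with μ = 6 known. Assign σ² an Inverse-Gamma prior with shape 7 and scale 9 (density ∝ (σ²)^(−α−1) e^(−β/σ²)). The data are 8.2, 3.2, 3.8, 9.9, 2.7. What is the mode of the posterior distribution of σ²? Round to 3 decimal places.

Sum of squared deviations about the known mean: SS = (8.2−6)² + (3.2−6)² + (3.8−6)² + (9.9−6)² + (2.7−6)² = 43.62.
The Normal likelihood contributes (σ²)^(−n/2) exp(−SS/(2σ²)), so the posterior is Inverse-Gamma(α + n/2, β + SS/2) = Inverse-Gamma(9.5, 30.81).
The mode of Inverse-Gamma(a, b) is b/(a+1) = 30.81/10.5 ≈ 2.934.

σ̂²_MAP = 2.934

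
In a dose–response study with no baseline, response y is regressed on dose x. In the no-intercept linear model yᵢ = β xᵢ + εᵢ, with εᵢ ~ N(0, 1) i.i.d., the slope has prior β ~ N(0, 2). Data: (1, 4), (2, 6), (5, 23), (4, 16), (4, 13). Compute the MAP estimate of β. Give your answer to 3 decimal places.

β̂_MAP = 3.952

log p(β | y) = −Σ(yᵢ − βxᵢ)²/(2·1) − β²/(2·2) + const.
Setting the derivative to zero: Σxᵢ(yᵢ − βxᵢ)/1 − β/2 = 0, so β = Σxᵢyᵢ / (Σxᵢ² + σ²/τ²).
Σxᵢyᵢ = 1·4 + 2·6 + 5·23 + 4·16 + 4·13 = 247; Σxᵢ² = 62; σ²/τ² = 0.5.
β̂_MAP = 247 / (62 + 0.5) = 247/62.5 ≈ 3.952.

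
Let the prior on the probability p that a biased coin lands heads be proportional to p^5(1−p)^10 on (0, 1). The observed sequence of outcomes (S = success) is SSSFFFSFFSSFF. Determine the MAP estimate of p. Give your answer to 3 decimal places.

The prior density ∝ p^5(1−p)^10 is the kernel of Beta(6, 11).
Data: 6 successes in 13 trials (from the sequence). The binomial likelihood contributes p^6(1−p)^7, so the posterior is Beta(6+6, 11+7) = Beta(12, 18).
For Beta(a, b) with a, b > 1 the mode is (a−1)/(a+b−2) = 11/28 ≈ 0.393.

p̂_MAP = 0.393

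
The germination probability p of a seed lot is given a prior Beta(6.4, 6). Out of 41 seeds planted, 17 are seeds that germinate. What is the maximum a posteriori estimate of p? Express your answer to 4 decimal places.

Prior: Beta(6.4, 6).
Data: 17 successes in 41 trials. The binomial likelihood contributes p^17(1−p)^24, so the posterior is Beta(6.4+17, 6+24) = Beta(23.4, 30).
For Beta(a, b) with a, b > 1 the mode is (a−1)/(a+b−2) = 22.4/51.4 ≈ 0.4358.

p̂_MAP = 0.4358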